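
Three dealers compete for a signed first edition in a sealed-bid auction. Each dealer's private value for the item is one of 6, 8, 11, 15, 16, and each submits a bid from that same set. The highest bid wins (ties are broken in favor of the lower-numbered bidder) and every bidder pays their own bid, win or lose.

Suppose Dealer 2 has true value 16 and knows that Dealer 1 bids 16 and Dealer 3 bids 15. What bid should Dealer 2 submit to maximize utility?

Bid 6: loses but pays 6, utility -6.
Bid 8: loses but pays 8, utility -8.
Bid 11: loses but pays 11, utility -11.
Bid 15: loses but pays 15, utility -15.
Bid 16: loses but pays 16, utility -16.
The best choice is 6 with utility -6.

6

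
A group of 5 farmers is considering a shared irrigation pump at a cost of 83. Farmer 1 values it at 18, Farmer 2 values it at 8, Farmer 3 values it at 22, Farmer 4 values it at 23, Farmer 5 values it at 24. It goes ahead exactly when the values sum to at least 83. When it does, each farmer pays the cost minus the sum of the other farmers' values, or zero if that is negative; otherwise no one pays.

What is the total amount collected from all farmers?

39

Total value 95 ≥ cost 83, so it is built.
Farmer 1: others sum to 77; max(0, 83 - 77) = 6.
Farmer 2: others sum to 87; max(0, 83 - 87) = 0.
Farmer 3: others sum to 73; max(0, 83 - 73) = 10.
Farmer 4: others sum to 72; max(0, 83 - 72) = 11.
Farmer 5: others sum to 71; max(0, 83 - 71) = 12.
Total collected = 6 + 0 + 10 + 11 + 12 = 39.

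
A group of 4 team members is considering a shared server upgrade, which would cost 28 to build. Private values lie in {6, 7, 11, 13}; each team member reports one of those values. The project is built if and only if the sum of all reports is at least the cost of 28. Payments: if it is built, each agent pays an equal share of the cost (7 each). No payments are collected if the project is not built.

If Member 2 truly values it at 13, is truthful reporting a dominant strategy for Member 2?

Check each profile of the others' reports and compare truth against every alternative report.
Others report (6, 6, 6): truth gives 6, best alternative gives 6.
Others report (6, 6, 7): truth gives 6, best alternative gives 6.
Others report (6, 6, 11): truth gives 6, best alternative gives 6.
Others report (6, 6, 13): truth gives 6, best alternative gives 6.
Others report (6, 7, 6): truth gives 6, best alternative gives 6.
Others report (6, 7, 7): truth gives 6, best alternative gives 6.
(Remaining 58 profiles checked similarly; truth is weakly best in each.)
In every case the truthful report is at least as good as any alternative, so it is a dominant strategy.

Yes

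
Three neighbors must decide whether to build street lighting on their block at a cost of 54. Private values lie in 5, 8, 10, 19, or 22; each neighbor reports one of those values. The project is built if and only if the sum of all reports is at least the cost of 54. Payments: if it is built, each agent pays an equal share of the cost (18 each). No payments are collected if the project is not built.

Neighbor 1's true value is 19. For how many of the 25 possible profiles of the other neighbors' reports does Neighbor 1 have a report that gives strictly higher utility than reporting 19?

Others report (10, 22): truth gives 0; report 22 gives 1 > 0. Violating.
Others report (22, 10): truth gives 0; report 22 gives 1 > 0. Violating.
Others report (5, 5): truth gives 0; no alternative beats it.
Others report (5, 8): truth gives 0; no alternative beats it.
(Checking all 25 profiles: 2 have a profitable deviation, 23 do not.)

2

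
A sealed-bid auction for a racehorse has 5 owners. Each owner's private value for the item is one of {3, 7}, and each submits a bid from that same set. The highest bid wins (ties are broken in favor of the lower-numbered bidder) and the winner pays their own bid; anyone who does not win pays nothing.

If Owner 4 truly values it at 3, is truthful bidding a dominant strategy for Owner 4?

Yes

Check each profile of the others' bids and compare truth against every alternative bid.
Others bid (3, 3, 3, 3): truth gives 0, best alternative gives -4.
Others bid (3, 3, 3, 7): truth gives 0, best alternative gives -4.
Others bid (3, 3, 7, 3): truth gives 0, best alternative gives 0.
Others bid (3, 3, 7, 7): truth gives 0, best alternative gives 0.
Others bid (3, 7, 3, 3): truth gives 0, best alternative gives 0.
Others bid (3, 7, 3, 7): truth gives 0, best alternative gives 0.
(Remaining 10 profiles checked similarly; truth is weakly best in each.)
In every case the truthful bid is at least as good as any alternative, so it is a dominant strategy.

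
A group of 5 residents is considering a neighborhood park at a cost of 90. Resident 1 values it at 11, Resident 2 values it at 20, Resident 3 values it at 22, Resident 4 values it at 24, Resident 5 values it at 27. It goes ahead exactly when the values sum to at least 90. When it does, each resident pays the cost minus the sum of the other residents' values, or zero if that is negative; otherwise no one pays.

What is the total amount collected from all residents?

Total value 104 ≥ cost 90, so it is built.
Resident 1: others sum to 93; max(0, 90 - 93) = 0.
Resident 2: others sum to 84; max(0, 90 - 84) = 6.
Resident 3: others sum to 82; max(0, 90 - 82) = 8.
Resident 4: others sum to 80; max(0, 90 - 80) = 10.
Resident 5: others sum to 77; max(0, 90 - 77) = 13.
Total collected = 0 + 6 + 8 + 10 + 13 = 37.

37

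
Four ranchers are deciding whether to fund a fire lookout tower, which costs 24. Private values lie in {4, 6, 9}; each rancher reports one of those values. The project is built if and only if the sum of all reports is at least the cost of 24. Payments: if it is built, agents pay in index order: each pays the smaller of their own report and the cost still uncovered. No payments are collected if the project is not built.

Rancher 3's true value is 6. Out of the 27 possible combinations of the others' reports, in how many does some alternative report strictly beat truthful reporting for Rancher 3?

10

Others report (4, 9, 9): truth gives 0; report 4 gives 2 > 0. Violating.
Others report (6, 6, 9): truth gives 0; report 4 gives 2 > 0. Violating.
Others report (6, 9, 6): truth gives 0; report 4 gives 2 > 0. Violating.
Others report (6, 9, 9): truth gives 0; report 4 gives 2 > 0. Violating.
Others report (4, 4, 4): truth gives 0; no alternative beats it.
Others report (4, 4, 6): truth gives 0; no alternative beats it.
(Checking all 27 profiles: 10 have a profitable deviation, 17 do not.)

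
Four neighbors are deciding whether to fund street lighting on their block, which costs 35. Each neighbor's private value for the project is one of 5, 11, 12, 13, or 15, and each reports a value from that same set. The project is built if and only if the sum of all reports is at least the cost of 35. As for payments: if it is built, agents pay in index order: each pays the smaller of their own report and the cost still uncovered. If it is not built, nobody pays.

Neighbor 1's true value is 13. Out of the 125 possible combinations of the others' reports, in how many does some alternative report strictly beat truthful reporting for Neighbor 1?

Others report (5, 5, 13): truth gives 0; report 12 gives 1 > 0. Violating.
Others report (5, 5, 15): truth gives 0; report 11 gives 2 > 0. Violating.
Others report (5, 11, 11): truth gives 0; report 11 gives 2 > 0. Violating.
Others report (5, 11, 12): truth gives 0; report 11 gives 2 > 0. Violating.
Others report (5, 5, 5): truth gives 0; no alternative beats it.
Others report (5, 5, 11): truth gives 0; no alternative beats it.
(Checking all 125 profiles: 118 have a profitable deviation, 7 do not.)

118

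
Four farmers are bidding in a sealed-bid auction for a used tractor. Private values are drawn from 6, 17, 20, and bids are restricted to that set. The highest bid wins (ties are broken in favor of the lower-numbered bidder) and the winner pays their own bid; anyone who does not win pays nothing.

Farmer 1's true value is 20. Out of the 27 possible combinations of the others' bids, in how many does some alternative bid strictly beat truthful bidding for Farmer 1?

Others bid (6, 6, 6): truth gives 0; bid 6 gives 14 > 0. Violating.
Others bid (6, 6, 17): truth gives 0; bid 17 gives 3 > 0. Violating.
Others bid (6, 17, 6): truth gives 0; bid 17 gives 3 > 0. Violating.
Others bid (6, 17, 17): truth gives 0; bid 17 gives 3 > 0. Violating.
Others bid (6, 6, 20): truth gives 0; no alternative beats it.
Others bid (6, 17, 20): truth gives 0; no alternative beats it.
(Checking all 27 profiles: 8 have a profitable deviation, 19 do not.)

8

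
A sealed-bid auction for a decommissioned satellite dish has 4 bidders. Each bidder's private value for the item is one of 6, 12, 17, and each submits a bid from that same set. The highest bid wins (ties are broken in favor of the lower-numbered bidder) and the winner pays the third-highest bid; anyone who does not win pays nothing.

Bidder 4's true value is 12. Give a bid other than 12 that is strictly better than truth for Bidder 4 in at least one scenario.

17

Suppose Bidder 1 bids 6, Bidder 2 bids 6 and Bidder 3 bids 12.
Bid 12: loses, pays 0, utility 0.
Bid 17: wins, pays 6, utility 12 - 6 = 6.
So bidding 17 beats truth here (6 > 0).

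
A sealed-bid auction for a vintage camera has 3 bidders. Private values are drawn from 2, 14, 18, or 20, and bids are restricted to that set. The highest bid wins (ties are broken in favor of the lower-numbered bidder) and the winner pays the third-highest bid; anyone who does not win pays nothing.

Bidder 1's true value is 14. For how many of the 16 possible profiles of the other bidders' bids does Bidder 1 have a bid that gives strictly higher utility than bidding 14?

Others bid (2, 18): truth gives 0; bid 18 gives 12 > 0. Violating.
Others bid (2, 20): truth gives 0; bid 20 gives 12 > 0. Violating.
Others bid (18, 2): truth gives 0; bid 18 gives 12 > 0. Violating.
Others bid (20, 2): truth gives 0; bid 20 gives 12 > 0. Violating.
Others bid (2, 2): truth gives 12; no alternative beats it.
Others bid (2, 14): truth gives 12; no alternative beats it.
(Checking all 16 profiles: 4 have a profitable deviation, 12 do not.)

4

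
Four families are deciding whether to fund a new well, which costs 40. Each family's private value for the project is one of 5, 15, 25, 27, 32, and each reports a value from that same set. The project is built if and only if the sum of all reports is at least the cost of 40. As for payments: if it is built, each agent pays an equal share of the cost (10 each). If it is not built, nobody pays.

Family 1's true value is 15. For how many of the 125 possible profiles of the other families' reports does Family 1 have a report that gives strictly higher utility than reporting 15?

Others report (5, 5, 5): truth gives 0; report 25 gives 5 > 0. Violating.
Others report (5, 5, 15): truth gives 5; no alternative beats it.
Others report (5, 5, 25): truth gives 5; no alternative beats it.
(Checking all 125 profiles: 1 has a profitable deviation, 124 do not.)

1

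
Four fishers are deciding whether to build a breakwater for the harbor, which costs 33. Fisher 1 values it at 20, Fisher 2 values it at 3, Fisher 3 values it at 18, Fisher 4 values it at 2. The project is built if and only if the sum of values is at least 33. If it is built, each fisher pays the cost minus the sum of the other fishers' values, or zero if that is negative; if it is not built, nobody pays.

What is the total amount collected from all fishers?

Total value 43 ≥ cost 33, so it is built.
Fisher 1: others sum to 23; max(0, 33 - 23) = 10.
Fisher 2: others sum to 40; max(0, 33 - 40) = 0.
Fisher 3: others sum to 25; max(0, 33 - 25) = 8.
Fisher 4: others sum to 41; max(0, 33 - 41) = 0.
Total collected = 10 + 0 + 8 + 0 = 18.

18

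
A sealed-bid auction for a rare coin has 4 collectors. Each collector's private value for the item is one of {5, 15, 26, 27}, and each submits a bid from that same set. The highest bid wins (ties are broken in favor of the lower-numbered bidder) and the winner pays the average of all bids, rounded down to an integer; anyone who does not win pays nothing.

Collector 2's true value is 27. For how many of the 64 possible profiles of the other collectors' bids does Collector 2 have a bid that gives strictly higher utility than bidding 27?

7

Others bid (5, 5, 5): truth gives 17; bid 15 gives 20 > 17. Violating.
Others bid (5, 5, 15): truth gives 14; bid 15 gives 17 > 14. Violating.
Others bid (5, 15, 5): truth gives 14; bid 15 gives 17 > 14. Violating.
Others bid (5, 15, 15): truth gives 12; bid 15 gives 15 > 12. Violating.
Others bid (5, 5, 26): truth gives 12; no alternative beats it.
Others bid (5, 5, 27): truth gives 11; no alternative beats it.
(Checking all 64 profiles: 7 have a profitable deviation, 57 do not.)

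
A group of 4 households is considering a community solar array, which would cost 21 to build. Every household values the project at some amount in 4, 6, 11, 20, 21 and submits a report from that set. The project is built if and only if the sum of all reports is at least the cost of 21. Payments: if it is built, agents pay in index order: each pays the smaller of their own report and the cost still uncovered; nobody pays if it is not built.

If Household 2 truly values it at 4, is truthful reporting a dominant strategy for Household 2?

Yes

Check each profile of the others' reports and compare truth against every alternative report.
Others report (4, 4, 11): truth gives 0, best alternative gives -2.
Others report (4, 4, 20): truth gives 0, best alternative gives -2.
Others report (4, 4, 21): truth gives 0, best alternative gives -2.
Others report (4, 6, 6): truth gives 0, best alternative gives -2.
Others report (4, 6, 11): truth gives 0, best alternative gives -2.
Others report (4, 6, 20): truth gives 0, best alternative gives -2.
(Remaining 119 profiles checked similarly; truth is weakly best in each.)
In every case the truthful report is at least as good as any alternative, so it is a dominant strategy.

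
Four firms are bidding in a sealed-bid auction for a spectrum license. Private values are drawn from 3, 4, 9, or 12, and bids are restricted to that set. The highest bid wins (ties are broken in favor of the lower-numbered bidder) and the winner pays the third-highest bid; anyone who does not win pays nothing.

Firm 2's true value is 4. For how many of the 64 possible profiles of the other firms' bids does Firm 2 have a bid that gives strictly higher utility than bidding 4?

Others bid (3, 3, 9): truth gives 0; bid 9 gives 1 > 0. Violating.
Others bid (3, 3, 12): truth gives 0; bid 12 gives 1 > 0. Violating.
Others bid (3, 9, 3): truth gives 0; bid 9 gives 1 > 0. Violating.
Others bid (3, 12, 3): truth gives 0; bid 12 gives 1 > 0. Violating.
Others bid (3, 3, 3): truth gives 1; no alternative beats it.
Others bid (3, 3, 4): truth gives 1; no alternative beats it.
(Checking all 64 profiles: 6 have a profitable deviation, 58 do not.)

6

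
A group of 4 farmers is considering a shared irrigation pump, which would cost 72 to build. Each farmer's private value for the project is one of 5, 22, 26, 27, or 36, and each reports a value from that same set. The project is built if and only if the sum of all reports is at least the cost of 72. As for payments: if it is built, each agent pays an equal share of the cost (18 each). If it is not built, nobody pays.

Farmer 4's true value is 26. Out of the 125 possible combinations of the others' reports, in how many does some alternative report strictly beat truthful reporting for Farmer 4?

6

Others report (5, 5, 26): truth gives 0; report 36 gives 8 > 0. Violating.
Others report (5, 5, 27): truth gives 0; report 36 gives 8 > 0. Violating.
Others report (5, 26, 5): truth gives 0; report 36 gives 8 > 0. Violating.
Others report (5, 27, 5): truth gives 0; report 36 gives 8 > 0. Violating.
Others report (5, 5, 5): truth gives 0; no alternative beats it.
Others report (5, 5, 22): truth gives 0; no alternative beats it.
(Checking all 125 profiles: 6 have a profitable deviation, 119 do not.)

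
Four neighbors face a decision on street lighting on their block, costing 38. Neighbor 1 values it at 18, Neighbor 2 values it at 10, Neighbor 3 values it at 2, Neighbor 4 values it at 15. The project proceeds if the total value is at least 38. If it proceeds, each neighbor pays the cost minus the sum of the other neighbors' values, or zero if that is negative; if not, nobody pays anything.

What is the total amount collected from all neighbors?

Total value 45 ≥ cost 38, so it is built.
Neighbor 1: others sum to 27; max(0, 38 - 27) = 11.
Neighbor 2: others sum to 35; max(0, 38 - 35) = 3.
Neighbor 3: others sum to 43; max(0, 38 - 43) = 0.
Neighbor 4: others sum to 30; max(0, 38 - 30) = 8.
Total collected = 11 + 3 + 0 + 8 = 22.

22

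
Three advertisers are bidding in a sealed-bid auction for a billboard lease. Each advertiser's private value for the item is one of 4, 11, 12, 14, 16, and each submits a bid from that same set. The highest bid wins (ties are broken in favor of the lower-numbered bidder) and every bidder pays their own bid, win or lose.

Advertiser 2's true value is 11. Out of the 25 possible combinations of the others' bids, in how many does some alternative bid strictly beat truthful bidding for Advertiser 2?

Others bid (4, 12): truth gives -11; bid 12 gives -1 > -11. Violating.
Others bid (4, 14): truth gives -11; bid 14 gives -3 > -11. Violating.
Others bid (4, 16): truth gives -11; bid 4 gives -4 > -11. Violating.
Others bid (11, 4): truth gives -11; bid 12 gives -1 > -11. Violating.
Others bid (4, 4): truth gives 0; no alternative beats it.
Others bid (4, 11): truth gives 0; no alternative beats it.
(Checking all 25 profiles: 23 have a profitable deviation, 2 do not.)

23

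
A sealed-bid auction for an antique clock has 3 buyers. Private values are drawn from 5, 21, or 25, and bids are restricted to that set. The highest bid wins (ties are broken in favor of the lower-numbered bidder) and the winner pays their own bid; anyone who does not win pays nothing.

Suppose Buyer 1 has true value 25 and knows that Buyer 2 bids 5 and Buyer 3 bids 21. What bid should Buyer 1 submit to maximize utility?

21

Bid 5: loses, pays 0, utility 0.
Bid 21: wins, pays 21, utility 25 - 21 = 4.
Bid 25: wins, pays 25, utility 25 - 25 = 0.
The best choice is 21 with utility 4.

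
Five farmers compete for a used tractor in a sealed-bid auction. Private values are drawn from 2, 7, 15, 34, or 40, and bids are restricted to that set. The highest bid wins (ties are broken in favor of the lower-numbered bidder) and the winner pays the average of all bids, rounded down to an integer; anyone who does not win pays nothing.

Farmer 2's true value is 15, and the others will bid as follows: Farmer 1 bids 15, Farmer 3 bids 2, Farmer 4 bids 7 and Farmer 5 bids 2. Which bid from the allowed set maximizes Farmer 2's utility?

Bid 2: loses, pays 0, utility 0.
Bid 7: loses, pays 0, utility 0.
Bid 15: loses, pays 0, utility 0.
Bid 34: wins, pays 12, utility 15 - 12 = 3.
Bid 40: wins, pays 13, utility 15 - 13 = 2.
The best choice is 34 with utility 3.

34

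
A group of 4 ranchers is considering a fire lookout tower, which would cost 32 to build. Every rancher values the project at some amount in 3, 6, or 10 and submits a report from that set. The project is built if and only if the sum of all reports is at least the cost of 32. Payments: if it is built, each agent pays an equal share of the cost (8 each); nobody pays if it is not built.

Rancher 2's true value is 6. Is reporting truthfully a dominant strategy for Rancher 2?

Consider the case where Rancher 1 reports 6, Rancher 3 reports 10 and Rancher 4 reports 10.
Truthful report 6: project built, pays 8, utility 6 - 8 = -2.
Report 3 instead: project not built, utility 0.
Since 0 > -2, reporting 3 is strictly better here, so truthful reporting is not dominant.

No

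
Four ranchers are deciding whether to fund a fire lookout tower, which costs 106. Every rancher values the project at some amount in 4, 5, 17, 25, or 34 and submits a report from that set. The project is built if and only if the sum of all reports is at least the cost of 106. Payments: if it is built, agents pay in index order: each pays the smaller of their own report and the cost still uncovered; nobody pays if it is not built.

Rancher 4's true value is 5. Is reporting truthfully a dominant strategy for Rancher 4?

Check each profile of the others' reports and compare truth against every alternative report.
Others report (34, 34, 34): truth gives 1, best alternative gives 1.
Others report (4, 4, 4): truth gives 0, best alternative gives 0.
Others report (4, 4, 5): truth gives 0, best alternative gives 0.
Others report (4, 4, 17): truth gives 0, best alternative gives 0.
Others report (4, 4, 25): truth gives 0, best alternative gives 0.
Others report (4, 4, 34): truth gives 0, best alternative gives 0.
(Remaining 119 profiles checked similarly; truth is weakly best in each.)
In every case the truthful report is at least as good as any alternative, so it is a dominant strategy.

Yes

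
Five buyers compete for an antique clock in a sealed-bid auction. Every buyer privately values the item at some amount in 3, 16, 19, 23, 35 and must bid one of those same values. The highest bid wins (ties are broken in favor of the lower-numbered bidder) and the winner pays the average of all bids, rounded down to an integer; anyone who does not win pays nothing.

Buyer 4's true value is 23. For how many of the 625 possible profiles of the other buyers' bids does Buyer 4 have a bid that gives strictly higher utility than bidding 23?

Others bid (3, 3, 3, 3): truth gives 16; bid 16 gives 18 > 16. Violating.
Others bid (3, 3, 3, 16): truth gives 14; bid 16 gives 15 > 14. Violating.
Others bid (3, 3, 3, 19): truth gives 13; bid 19 gives 14 > 13. Violating.
Others bid (3, 3, 3, 35): truth gives 0; bid 35 gives 8 > 0. Violating.
Others bid (3, 3, 3, 23): truth gives 12; no alternative beats it.
Others bid (3, 3, 16, 19): truth gives 11; no alternative beats it.
(Checking all 625 profiles: 163 have a profitable deviation, 462 do not.)

163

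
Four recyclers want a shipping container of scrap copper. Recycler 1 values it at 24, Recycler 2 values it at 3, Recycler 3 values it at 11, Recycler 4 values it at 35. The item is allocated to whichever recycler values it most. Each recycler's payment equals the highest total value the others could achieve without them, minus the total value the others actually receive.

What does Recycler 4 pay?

Recycler 4 has the highest value and receives the item.
Without Recycler 4, the item would go to the next-highest value, 24, so the others could achieve 24.
With Recycler 4 present and winning, the others receive nothing, so their total is 0.
Payment = 24 - 0 = 24.

24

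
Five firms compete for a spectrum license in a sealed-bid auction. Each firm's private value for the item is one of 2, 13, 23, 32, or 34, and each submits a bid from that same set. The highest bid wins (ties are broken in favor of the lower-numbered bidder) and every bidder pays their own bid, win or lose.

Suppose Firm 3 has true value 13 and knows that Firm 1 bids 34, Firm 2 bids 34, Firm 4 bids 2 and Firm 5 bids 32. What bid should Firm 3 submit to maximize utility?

2

Bid 2: loses but pays 2, utility -2.
Bid 13: loses but pays 13, utility -13.
Bid 23: loses but pays 23, utility -23.
Bid 32: loses but pays 32, utility -32.
Bid 34: loses but pays 34, utility -34.
The best choice is 2 with utility -2.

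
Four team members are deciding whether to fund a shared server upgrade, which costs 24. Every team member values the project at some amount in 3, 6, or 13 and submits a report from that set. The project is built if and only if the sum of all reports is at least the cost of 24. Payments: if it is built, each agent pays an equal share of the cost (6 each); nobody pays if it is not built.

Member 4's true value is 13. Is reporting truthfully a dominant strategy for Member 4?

Yes

Check each profile of the others' reports and compare truth against every alternative report.
Others report (3, 3, 6): truth gives 7, best alternative gives 0.
Others report (3, 6, 3): truth gives 7, best alternative gives 0.
Others report (3, 6, 6): truth gives 7, best alternative gives 0.
Others report (6, 3, 3): truth gives 7, best alternative gives 0.
Others report (6, 3, 6): truth gives 7, best alternative gives 0.
Others report (6, 6, 3): truth gives 7, best alternative gives 0.
(Remaining 21 profiles checked similarly; truth is weakly best in each.)
In every case the truthful report is at least as good as any alternative, so it is a dominant strategy.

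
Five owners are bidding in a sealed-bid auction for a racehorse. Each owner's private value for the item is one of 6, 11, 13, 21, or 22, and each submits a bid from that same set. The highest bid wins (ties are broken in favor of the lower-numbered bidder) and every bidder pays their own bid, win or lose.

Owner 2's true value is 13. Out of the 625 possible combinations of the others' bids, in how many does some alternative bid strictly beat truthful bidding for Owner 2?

Others bid (6, 6, 6, 6): truth gives 0; bid 11 gives 2 > 0. Violating.
Others bid (6, 6, 6, 11): truth gives 0; bid 11 gives 2 > 0. Violating.
Others bid (6, 6, 6, 21): truth gives -13; bid 6 gives -6 > -13. Violating.
Others bid (6, 6, 6, 22): truth gives -13; bid 6 gives -6 > -13. Violating.
Others bid (6, 6, 6, 13): truth gives 0; no alternative beats it.
Others bid (6, 6, 11, 13): truth gives 0; no alternative beats it.
(Checking all 625 profiles: 579 have a profitable deviation, 46 do not.)

579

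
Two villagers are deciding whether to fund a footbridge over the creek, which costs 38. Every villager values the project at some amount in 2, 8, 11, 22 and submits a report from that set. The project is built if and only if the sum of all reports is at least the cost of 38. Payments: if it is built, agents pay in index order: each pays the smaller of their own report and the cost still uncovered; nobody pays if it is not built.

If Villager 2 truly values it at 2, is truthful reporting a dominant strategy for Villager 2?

Check each profile of the others' reports and compare truth against every alternative report.
Others report (2): truth gives 0, best alternative gives 0.
Others report (8): truth gives 0, best alternative gives 0.
Others report (11): truth gives 0, best alternative gives 0.
Others report (22): truth gives 0, best alternative gives 0.
In every case the truthful report is at least as good as any alternative, so it is a dominant strategy.

Yes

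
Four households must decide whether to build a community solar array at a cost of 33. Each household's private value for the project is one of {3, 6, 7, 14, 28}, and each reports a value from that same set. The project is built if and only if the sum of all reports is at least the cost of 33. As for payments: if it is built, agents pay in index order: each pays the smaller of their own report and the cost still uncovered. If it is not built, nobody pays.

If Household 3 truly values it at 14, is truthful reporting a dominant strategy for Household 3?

Consider the case where Household 1 reports 3, Household 2 reports 3 and Household 4 reports 28.
Truthful report 14: project built, pays 14, utility 14 - 14 = 0.
Report 3 instead: project built, pays 3, utility 14 - 3 = 11.
Since 11 > 0, reporting 3 is strictly better here, so truthful reporting is not dominant.

No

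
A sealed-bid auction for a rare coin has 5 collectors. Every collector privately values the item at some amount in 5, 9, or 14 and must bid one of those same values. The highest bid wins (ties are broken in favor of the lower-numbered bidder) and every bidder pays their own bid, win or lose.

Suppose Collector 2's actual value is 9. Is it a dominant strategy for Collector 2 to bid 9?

No

Consider the case where Collector 1 bids 5, Collector 3 bids 5, Collector 4 bids 5 and Collector 5 bids 14.
Truthful bid 9: loses but pays 9, utility -9.
Bid 5 instead: loses but pays 5, utility -5.
Since -5 > -9, bidding 5 is strictly better here, so truthful bidding is not dominant.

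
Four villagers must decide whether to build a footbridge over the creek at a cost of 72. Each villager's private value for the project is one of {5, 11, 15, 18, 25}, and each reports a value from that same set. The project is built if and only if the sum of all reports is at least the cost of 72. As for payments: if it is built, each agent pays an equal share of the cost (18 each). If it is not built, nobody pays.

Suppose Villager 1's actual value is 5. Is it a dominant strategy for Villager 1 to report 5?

Yes

Check each profile of the others' reports and compare truth against every alternative report.
Others report (11, 25, 25): truth gives 0, best alternative gives -13.
Others report (15, 25, 25): truth gives 0, best alternative gives -13.
Others report (18, 18, 25): truth gives 0, best alternative gives -13.
Others report (18, 25, 18): truth gives 0, best alternative gives -13.
Others report (25, 11, 25): truth gives 0, best alternative gives -13.
Others report (25, 15, 25): truth gives 0, best alternative gives -13.
(Remaining 119 profiles checked similarly; truth is weakly best in each.)
In every case the truthful report is at least as good as any alternative, so it is a dominant strategy.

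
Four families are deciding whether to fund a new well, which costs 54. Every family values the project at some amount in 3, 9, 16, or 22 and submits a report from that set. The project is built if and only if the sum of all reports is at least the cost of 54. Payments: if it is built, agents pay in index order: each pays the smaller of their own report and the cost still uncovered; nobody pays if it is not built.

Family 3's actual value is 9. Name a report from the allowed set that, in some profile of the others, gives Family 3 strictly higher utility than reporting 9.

Suppose Family 1 reports 9, Family 2 reports 22 and Family 4 reports 22.
Report 9: project built, pays 9, utility 9 - 9 = 0.
Report 3: project built, pays 3, utility 9 - 3 = 6.
So reporting 3 beats truth here (6 > 0).

3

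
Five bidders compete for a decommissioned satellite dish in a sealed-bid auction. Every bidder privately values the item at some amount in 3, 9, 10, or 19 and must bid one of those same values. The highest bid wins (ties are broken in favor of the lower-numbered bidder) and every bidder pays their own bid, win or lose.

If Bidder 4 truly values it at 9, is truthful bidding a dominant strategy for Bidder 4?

Consider the case where Bidder 1 bids 3, Bidder 2 bids 3, Bidder 3 bids 3 and Bidder 5 bids 10.
Truthful bid 9: loses but pays 9, utility -9.
Bid 3 instead: loses but pays 3, utility -3.
Since -3 > -9, bidding 3 is strictly better here, so truthful bidding is not dominant.

No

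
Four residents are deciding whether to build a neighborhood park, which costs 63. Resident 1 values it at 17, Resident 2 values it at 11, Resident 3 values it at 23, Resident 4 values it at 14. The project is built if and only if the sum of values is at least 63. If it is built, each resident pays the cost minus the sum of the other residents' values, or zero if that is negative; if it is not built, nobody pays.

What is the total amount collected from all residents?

Total value 65 ≥ cost 63, so it is built.
Resident 1: others sum to 48; max(0, 63 - 48) = 15.
Resident 2: others sum to 54; max(0, 63 - 54) = 9.
Resident 3: others sum to 42; max(0, 63 - 42) = 21.
Resident 4: others sum to 51; max(0, 63 - 51) = 12.
Total collected = 15 + 9 + 21 + 12 = 57.

57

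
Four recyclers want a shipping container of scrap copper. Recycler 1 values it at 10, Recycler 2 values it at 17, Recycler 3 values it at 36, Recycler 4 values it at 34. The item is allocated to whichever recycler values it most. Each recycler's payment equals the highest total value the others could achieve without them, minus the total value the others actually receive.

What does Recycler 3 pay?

34

Recycler 3 has the highest value and receives the item.
Without Recycler 3, the item would go to the next-highest value, 34, so the others could achieve 34.
With Recycler 3 present and winning, the others receive nothing, so their total is 0.
Payment = 34 - 0 = 34.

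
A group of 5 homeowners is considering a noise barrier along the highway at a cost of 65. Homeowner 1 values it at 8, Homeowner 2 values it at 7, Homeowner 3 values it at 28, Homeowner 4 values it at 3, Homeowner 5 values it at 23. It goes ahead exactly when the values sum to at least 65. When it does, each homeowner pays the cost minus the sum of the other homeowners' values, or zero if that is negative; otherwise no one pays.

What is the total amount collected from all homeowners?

Total value 69 ≥ cost 65, so it is built.
Homeowner 1: others sum to 61; max(0, 65 - 61) = 4.
Homeowner 2: others sum to 62; max(0, 65 - 62) = 3.
Homeowner 3: others sum to 41; max(0, 65 - 41) = 24.
Homeowner 4: others sum to 66; max(0, 65 - 66) = 0.
Homeowner 5: others sum to 46; max(0, 65 - 46) = 19.
Total collected = 4 + 3 + 24 + 0 + 19 = 50.

50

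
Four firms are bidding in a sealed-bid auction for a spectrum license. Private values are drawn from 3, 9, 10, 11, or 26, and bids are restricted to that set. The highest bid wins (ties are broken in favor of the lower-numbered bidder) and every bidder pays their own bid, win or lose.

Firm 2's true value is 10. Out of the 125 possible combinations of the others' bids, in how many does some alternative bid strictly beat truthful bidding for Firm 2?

Others bid (3, 3, 3): truth gives 0; bid 9 gives 1 > 0. Violating.
Others bid (3, 3, 9): truth gives 0; bid 9 gives 1 > 0. Violating.
Others bid (3, 3, 11): truth gives -10; bid 11 gives -1 > -10. Violating.
Others bid (3, 3, 26): truth gives -10; bid 3 gives -3 > -10. Violating.
Others bid (3, 3, 10): truth gives 0; no alternative beats it.
Others bid (3, 9, 10): truth gives 0; no alternative beats it.
(Checking all 125 profiles: 111 have a profitable deviation, 14 do not.)

111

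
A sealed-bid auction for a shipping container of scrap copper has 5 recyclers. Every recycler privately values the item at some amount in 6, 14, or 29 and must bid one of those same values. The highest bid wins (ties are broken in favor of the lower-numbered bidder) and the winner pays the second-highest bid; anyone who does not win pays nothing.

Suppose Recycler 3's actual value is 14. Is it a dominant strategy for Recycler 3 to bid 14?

Yes

Check each profile of the others' bids and compare truth against every alternative bid.
Others bid (6, 6, 6, 6): truth gives 8, best alternative gives 8.
Others bid (6, 6, 6, 14): truth gives 0, best alternative gives 0.
Others bid (6, 6, 6, 29): truth gives 0, best alternative gives 0.
Others bid (6, 6, 14, 6): truth gives 0, best alternative gives 0.
Others bid (6, 6, 14, 14): truth gives 0, best alternative gives 0.
Others bid (6, 6, 14, 29): truth gives 0, best alternative gives 0.
(Remaining 75 profiles checked similarly; truth is weakly best in each.)
In every case the truthful bid is at least as good as any alternative, so it is a dominant strategy.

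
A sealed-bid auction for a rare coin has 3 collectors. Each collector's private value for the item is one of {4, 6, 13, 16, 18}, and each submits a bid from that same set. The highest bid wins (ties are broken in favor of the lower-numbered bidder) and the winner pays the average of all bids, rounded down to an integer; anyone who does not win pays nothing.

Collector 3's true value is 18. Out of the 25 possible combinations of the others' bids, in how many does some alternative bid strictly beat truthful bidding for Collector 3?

6

Others bid (4, 4): truth gives 10; bid 6 gives 14 > 10. Violating.
Others bid (4, 6): truth gives 9; bid 13 gives 11 > 9. Violating.
Others bid (6, 4): truth gives 9; bid 13 gives 11 > 9. Violating.
Others bid (6, 6): truth gives 8; bid 13 gives 10 > 8. Violating.
Others bid (4, 13): truth gives 7; no alternative beats it.
Others bid (4, 16): truth gives 6; no alternative beats it.
(Checking all 25 profiles: 6 have a profitable deviation, 19 do not.)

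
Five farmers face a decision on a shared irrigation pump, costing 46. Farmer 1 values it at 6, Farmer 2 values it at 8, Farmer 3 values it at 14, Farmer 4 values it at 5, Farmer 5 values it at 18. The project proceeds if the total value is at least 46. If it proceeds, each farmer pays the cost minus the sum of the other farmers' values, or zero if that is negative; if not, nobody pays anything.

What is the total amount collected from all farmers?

26

Total value 51 ≥ cost 46, so it is built.
Farmer 1: others sum to 45; max(0, 46 - 45) = 1.
Farmer 2: others sum to 43; max(0, 46 - 43) = 3.
Farmer 3: others sum to 37; max(0, 46 - 37) = 9.
Farmer 4: others sum to 46; max(0, 46 - 46) = 0.
Farmer 5: others sum to 33; max(0, 46 - 33) = 13.
Total collected = 1 + 3 + 9 + 0 + 13 = 26.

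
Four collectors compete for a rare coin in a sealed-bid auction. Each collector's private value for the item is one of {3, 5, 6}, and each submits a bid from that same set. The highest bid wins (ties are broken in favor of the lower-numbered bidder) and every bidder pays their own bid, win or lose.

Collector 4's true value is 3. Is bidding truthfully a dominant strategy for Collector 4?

Consider the case where Collector 1 bids 3, Collector 2 bids 3 and Collector 3 bids 3.
Truthful bid 3: loses but pays 3, utility -3.
Bid 5 instead: wins, pays 5, utility 3 - 5 = -2.
Since -2 > -3, bidding 5 is strictly better here, so truthful bidding is not dominant.

No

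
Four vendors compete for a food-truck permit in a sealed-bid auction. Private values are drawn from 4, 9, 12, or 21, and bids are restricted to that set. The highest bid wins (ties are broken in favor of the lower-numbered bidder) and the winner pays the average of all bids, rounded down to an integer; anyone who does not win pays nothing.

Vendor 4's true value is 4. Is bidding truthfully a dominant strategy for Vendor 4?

Check each profile of the others' bids and compare truth against every alternative bid.
Others bid (4, 4, 4): truth gives 0, best alternative gives -1.
Others bid (4, 4, 9): truth gives 0, best alternative gives 0.
Others bid (4, 4, 12): truth gives 0, best alternative gives 0.
Others bid (4, 4, 21): truth gives 0, best alternative gives 0.
Others bid (4, 9, 4): truth gives 0, best alternative gives 0.
Others bid (4, 9, 9): truth gives 0, best alternative gives 0.
(Remaining 58 profiles checked similarly; truth is weakly best in each.)
In every case the truthful bid is at least as good as any alternative, so it is a dominant strategy.

Yes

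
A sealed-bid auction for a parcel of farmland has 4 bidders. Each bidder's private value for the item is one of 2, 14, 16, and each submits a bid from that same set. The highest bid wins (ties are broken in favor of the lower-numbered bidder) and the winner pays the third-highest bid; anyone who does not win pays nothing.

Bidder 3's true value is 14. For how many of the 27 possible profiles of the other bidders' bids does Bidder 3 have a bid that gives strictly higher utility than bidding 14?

3

Others bid (2, 2, 16): truth gives 0; bid 16 gives 12 > 0. Violating.
Others bid (2, 14, 2): truth gives 0; bid 16 gives 12 > 0. Violating.
Others bid (14, 2, 2): truth gives 0; bid 16 gives 12 > 0. Violating.
Others bid (2, 2, 2): truth gives 12; no alternative beats it.
Others bid (2, 2, 14): truth gives 12; no alternative beats it.
(Checking all 27 profiles: 3 have a profitable deviation, 24 do not.)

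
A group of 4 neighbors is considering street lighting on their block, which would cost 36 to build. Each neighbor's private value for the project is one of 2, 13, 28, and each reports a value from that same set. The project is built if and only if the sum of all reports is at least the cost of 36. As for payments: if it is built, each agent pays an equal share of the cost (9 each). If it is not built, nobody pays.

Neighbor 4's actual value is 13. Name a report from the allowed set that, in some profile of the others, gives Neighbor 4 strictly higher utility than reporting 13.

28

Suppose Neighbor 1 reports 2, Neighbor 2 reports 2 and Neighbor 3 reports 13.
Report 13: project not built, utility 0.
Report 28: project built, pays 9, utility 13 - 9 = 4.
So reporting 28 beats truth here (4 > 0).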